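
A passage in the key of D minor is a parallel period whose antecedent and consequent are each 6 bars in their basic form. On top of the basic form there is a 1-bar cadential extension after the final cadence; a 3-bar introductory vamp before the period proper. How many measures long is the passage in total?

Basic parallel period: 6 + 6 = 12 bars.
12 (basic form) + 1 (cadential extension) + 3 (introduction) = 16.

16 measures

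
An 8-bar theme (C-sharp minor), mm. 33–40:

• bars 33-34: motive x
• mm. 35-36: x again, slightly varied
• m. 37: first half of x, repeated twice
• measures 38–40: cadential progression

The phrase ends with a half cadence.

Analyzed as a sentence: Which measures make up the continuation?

After the presentation (mm. 33-36), the continuation covers the fragmentation through the cadence: mm. 37–40.

measures 37–40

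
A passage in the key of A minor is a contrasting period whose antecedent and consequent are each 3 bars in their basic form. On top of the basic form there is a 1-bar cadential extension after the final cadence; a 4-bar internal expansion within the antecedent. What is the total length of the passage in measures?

Basic contrasting period: 3 + 3 = 6 bars.
6 (basic form) + 1 (cadential extension) + 4 (internal expansion) = 11.

11 measures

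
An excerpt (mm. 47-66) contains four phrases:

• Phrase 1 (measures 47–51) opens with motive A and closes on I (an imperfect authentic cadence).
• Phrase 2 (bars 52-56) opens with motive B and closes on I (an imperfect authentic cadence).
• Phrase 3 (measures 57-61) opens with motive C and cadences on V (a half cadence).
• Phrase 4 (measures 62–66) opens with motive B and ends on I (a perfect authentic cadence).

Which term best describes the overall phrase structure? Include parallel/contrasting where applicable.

contrasting double period

Four phrases in two halves: the first half (mm. 47-56) ends with an imperfect authentic cadence, the second (bars 57-66) with a perfect authentic cadence — a large antecedent–consequent pair, i.e. a double period.
Phrase 3 begins with different material from phrase 1, making it contrasting.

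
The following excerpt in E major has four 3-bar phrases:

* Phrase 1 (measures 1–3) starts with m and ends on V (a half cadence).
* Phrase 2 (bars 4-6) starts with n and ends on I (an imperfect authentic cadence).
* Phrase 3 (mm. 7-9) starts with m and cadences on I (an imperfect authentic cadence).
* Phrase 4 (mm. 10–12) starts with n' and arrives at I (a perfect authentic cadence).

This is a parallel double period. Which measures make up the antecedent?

measures 1–6

In a double period the first pair of phrases (ending imperfect authentic cadence) is the large antecedent and the second pair (ending perfect authentic cadence) is the large consequent; the antecedent is measures 1–6.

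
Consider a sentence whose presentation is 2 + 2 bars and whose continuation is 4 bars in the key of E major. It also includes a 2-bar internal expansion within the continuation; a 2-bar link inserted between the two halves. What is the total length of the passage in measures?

Basic sentence: 2 + 2 + 4 = 8 bars.
8 (basic form) + 2 (internal expansion) + 2 (link) = 12.

12 measures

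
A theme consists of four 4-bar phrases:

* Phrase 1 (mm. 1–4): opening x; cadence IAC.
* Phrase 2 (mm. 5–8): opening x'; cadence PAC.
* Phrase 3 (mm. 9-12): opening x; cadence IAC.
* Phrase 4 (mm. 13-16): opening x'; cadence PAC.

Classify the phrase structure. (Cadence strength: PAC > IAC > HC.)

The cadence pattern IAC–PAC–IAC–PAC is weak–strong twice, and phrases 3–4 restate phrases 1–2: a period heard twice, not a double period (which would end weakly at phrase 2).

repeated period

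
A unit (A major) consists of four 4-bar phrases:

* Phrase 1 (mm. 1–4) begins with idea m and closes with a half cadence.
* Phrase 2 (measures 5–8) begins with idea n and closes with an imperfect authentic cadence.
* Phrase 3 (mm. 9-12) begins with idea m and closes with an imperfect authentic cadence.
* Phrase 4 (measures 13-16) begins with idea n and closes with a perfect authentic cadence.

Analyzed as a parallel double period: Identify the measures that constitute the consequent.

In a double period the four phrases pair into a large antecedent (phrases 1–2, ending imperfect authentic cadence) and a large consequent (phrases 3–4, ending perfect authentic cadence). The consequent spans bars 9–16.

measures 9–16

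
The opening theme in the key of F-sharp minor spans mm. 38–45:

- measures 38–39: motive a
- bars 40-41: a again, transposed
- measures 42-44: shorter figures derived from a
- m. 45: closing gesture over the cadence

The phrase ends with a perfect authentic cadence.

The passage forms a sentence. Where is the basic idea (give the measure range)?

The presentation of a sentence is the basic idea (mm. 38-39) plus its repetition (bars 40–41); the basic idea is therefore mm. 38–39.

measures 38–39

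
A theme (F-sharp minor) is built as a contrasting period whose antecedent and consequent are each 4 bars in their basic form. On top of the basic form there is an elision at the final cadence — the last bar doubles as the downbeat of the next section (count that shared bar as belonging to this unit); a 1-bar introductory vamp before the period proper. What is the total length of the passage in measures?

9 measures

Basic contrasting period: 4 + 4 = 8 bars.
8 (basic form) + 1 (introduction) = 9.
The elision shares a bar with the next section but does not change this unit's count.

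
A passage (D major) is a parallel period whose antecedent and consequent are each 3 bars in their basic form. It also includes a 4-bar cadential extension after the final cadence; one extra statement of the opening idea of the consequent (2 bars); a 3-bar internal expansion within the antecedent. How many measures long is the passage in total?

15 measures

Basic parallel period: 3 + 3 = 6 bars.
6 (basic form) + 4 (cadential extension) + 2 (extra statement) + 3 (internal expansion) = 15.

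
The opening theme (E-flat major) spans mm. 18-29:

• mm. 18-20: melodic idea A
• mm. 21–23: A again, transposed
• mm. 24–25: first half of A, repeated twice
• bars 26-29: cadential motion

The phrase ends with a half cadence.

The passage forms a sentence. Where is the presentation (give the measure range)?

The presentation of a sentence is the basic idea (bars 18–20) plus its repetition (mm. 21-23); the presentation is therefore mm. 18–23.

measures 18–23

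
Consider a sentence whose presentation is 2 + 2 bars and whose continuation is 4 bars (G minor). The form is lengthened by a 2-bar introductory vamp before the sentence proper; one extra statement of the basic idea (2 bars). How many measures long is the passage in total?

Basic sentence: 2 + 2 + 4 = 8 bars.
8 (basic form) + 2 (introduction) + 2 (extra statement) = 12.

12 measures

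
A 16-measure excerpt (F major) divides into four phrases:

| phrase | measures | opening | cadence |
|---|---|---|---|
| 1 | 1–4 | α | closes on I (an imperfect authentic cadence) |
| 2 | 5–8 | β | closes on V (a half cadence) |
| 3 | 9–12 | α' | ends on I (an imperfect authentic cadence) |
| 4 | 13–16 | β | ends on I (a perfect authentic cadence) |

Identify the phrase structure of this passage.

Four phrases in two halves: the first half (bars 1-8) ends with a half cadence, the second (mm. 9–16) with a perfect authentic cadence — a large antecedent–consequent pair, i.e. a double period.
Phrase 3 begins with the same material as phrase 1, making it parallel.

parallel double period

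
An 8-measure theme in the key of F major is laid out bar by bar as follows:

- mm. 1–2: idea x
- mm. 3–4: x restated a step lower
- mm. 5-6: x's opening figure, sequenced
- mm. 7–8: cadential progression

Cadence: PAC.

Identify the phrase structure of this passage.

Basic idea (bars 1-2) + its repetition (mm. 3–4) form the presentation; fragmentation and cadence (mm. 5–8) form the continuation — the 8-bar whole is a sentence.

sentence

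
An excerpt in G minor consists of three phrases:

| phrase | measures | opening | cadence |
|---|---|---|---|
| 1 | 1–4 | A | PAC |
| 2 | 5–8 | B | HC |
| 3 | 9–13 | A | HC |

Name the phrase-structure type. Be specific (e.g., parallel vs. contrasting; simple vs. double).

phrase group

The final phrase closes with a half cadence, which is not stronger than the preceding half cadence; the 3 phrases lack an overall antecedent–consequent design and so form a phrase group.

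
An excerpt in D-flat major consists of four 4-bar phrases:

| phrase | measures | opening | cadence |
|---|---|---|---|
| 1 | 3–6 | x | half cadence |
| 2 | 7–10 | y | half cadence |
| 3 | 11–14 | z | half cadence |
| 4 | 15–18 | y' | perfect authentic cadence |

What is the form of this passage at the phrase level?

Four phrases in two halves: the first half (mm. 3–10) ends with a half cadence, the second (bars 11–18) with a perfect authentic cadence — a large antecedent–consequent pair, i.e. a double period.
Phrase 3 begins with different material from phrase 1, making it contrasting.

contrasting double period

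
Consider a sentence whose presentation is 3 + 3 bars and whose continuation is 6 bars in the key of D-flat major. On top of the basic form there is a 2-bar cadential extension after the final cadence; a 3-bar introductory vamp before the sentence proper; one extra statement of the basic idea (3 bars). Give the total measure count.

Basic sentence: 3 + 3 + 6 = 12 bars.
12 (basic form) + 2 (cadential extension) + 3 (introduction) + 3 (extra statement) = 20.

20 measures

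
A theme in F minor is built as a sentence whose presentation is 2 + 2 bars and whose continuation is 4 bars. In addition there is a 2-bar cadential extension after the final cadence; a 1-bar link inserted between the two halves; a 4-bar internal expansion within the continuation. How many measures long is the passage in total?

15 measures

Basic sentence: 2 + 2 + 4 = 8 bars.
8 (basic form) + 2 (cadential extension) + 1 (link) + 4 (internal expansion) = 15.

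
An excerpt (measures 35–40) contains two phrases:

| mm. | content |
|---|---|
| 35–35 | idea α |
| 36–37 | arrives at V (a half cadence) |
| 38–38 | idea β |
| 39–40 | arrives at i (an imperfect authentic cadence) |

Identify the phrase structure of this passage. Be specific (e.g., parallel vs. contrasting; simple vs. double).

Phrase 1 ends with a half cadence (weaker) and phrase 2 with an imperfect authentic cadence (stronger): antecedent + consequent = a period.
The two phrases open with different material (α / β), so the period is contrasting.

contrasting period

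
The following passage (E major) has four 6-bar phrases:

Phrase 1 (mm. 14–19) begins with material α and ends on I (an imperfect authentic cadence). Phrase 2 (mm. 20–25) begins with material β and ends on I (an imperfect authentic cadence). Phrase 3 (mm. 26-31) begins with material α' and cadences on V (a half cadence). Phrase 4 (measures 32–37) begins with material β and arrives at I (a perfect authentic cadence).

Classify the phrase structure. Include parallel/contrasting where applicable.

parallel double period

Four phrases in two halves: the first half (bars 14-25) ends with an imperfect authentic cadence, the second (mm. 26-37) with a perfect authentic cadence — a large antecedent–consequent pair, i.e. a double period.
Phrase 3 begins with the same material as phrase 1, making it parallel.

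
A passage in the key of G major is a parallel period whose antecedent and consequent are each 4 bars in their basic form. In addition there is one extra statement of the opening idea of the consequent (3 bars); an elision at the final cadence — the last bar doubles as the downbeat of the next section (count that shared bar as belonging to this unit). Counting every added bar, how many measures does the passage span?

Basic parallel period: 4 + 4 = 8 bars.
8 (basic form) + 3 (extra statement) = 11.
The elision shares a bar with the next section but does not change this unit's count.

11 measures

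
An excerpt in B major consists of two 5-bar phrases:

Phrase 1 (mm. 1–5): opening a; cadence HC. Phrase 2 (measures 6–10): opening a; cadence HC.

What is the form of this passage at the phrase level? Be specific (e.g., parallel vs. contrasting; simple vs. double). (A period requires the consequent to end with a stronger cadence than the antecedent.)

Both phrases have the same opening (a) and the same cadence (half cadence): the second is a restatement, not a consequent, so this is a repeated phrase rather than a period.

repeated phrase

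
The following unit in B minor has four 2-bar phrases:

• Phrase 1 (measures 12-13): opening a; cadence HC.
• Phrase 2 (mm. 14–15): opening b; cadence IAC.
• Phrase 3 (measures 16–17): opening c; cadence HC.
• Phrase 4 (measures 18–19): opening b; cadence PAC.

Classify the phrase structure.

Four phrases in two halves: the first half (measures 12–15) ends with an imperfect authentic cadence, the second (mm. 16–19) with a perfect authentic cadence — a large antecedent–consequent pair, i.e. a double period.
Phrase 3 begins with different material from phrase 1, making it contrasting.

contrasting double period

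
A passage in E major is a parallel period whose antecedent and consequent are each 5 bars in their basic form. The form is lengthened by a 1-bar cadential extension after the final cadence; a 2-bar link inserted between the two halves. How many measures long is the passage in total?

13 measures

Basic parallel period: 5 + 5 = 10 bars.
10 (basic form) + 1 (cadential extension) + 2 (link) = 13.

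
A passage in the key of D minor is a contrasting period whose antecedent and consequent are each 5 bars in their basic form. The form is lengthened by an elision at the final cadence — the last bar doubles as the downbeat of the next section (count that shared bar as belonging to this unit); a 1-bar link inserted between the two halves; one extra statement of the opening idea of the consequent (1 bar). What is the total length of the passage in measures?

Basic contrasting period: 5 + 5 = 10 bars.
10 (basic form) + 1 (link) + 1 (extra statement) = 12.
The elision shares a bar with the next section but does not change this unit's count.

12 measures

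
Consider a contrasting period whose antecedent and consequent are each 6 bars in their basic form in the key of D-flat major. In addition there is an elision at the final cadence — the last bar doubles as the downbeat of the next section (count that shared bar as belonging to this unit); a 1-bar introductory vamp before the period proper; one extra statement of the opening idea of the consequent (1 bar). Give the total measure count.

Basic contrasting period: 6 + 6 = 12 bars.
12 (basic form) + 1 (introduction) + 1 (extra statement) = 14.
The elision shares a bar with the next section but does not change this unit's count.

14 measures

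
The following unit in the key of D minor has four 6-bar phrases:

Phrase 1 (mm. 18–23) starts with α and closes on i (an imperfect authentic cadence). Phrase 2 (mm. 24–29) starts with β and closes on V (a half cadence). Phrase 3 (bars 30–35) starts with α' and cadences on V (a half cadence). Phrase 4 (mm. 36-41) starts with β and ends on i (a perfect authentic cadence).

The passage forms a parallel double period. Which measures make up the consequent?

In a double period the first pair of phrases (ending half cadence) is the large antecedent and the second pair (ending perfect authentic cadence) is the large consequent; the consequent is measures 30–41.

measures 30–41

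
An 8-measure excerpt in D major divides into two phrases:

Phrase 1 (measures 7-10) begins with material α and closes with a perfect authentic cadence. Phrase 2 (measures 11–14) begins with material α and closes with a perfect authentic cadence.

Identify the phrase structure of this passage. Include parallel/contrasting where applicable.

Both phrases have the same opening (α) and the same cadence (perfect authentic cadence): the second is a restatement, not a consequent, so this is a repeated phrase rather than a period.

repeated phrase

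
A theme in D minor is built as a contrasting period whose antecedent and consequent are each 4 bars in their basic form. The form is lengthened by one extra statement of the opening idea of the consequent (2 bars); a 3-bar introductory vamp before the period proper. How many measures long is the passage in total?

13 measures

Basic contrasting period: 4 + 4 = 8 bars.
8 (basic form) + 2 (extra statement) + 3 (introduction) = 13.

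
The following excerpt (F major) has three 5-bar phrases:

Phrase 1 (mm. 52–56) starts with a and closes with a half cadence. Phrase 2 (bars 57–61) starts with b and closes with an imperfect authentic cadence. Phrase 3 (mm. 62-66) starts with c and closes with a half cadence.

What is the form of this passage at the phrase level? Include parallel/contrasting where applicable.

phrase group

The final phrase closes with a half cadence, which is not stronger than the preceding imperfect authentic cadence; the 3 phrases lack an overall antecedent–consequent design and so form a phrase group.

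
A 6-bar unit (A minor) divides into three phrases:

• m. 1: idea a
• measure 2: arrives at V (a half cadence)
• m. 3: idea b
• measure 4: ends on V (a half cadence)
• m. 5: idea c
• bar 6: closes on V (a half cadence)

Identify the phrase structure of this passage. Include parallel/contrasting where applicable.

The final phrase closes with a half cadence, which is not stronger than the preceding half cadence; the 3 phrases lack an overall antecedent–consequent design and so form a phrase group.

phrase group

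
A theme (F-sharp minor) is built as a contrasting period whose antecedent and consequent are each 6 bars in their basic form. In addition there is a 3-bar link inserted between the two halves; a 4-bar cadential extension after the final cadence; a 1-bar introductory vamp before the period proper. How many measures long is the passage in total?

20 measures

Basic contrasting period: 6 + 6 = 12 bars.
12 (basic form) + 3 (link) + 4 (cadential extension) + 1 (introduction) = 20.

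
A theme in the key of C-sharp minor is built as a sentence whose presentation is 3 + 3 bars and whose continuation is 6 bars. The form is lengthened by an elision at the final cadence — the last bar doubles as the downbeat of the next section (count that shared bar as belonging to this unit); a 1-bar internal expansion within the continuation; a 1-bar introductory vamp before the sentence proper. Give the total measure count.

14 measures

Basic sentence: 3 + 3 + 6 = 12 bars.
12 (basic form) + 1 (internal expansion) + 1 (introduction) = 14.
The elision shares a bar with the next section but does not change this unit's count.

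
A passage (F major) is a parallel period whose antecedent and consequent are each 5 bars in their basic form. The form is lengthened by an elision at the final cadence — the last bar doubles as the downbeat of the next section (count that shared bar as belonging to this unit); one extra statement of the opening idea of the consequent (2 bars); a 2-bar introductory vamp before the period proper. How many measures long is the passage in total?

Basic parallel period: 5 + 5 = 10 bars.
10 (basic form) + 2 (extra statement) + 2 (introduction) = 14.
The elision shares a bar with the next section but does not change this unit's count.

14 measures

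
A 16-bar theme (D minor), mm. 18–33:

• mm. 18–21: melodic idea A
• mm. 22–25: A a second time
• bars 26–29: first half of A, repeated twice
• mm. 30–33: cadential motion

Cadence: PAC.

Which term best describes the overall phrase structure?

sentence

Basic idea (mm. 18–21) + its repetition (measures 22-25) form the presentation; fragmentation and cadence (bars 26-33) form the continuation — the 16-bar whole is a sentence.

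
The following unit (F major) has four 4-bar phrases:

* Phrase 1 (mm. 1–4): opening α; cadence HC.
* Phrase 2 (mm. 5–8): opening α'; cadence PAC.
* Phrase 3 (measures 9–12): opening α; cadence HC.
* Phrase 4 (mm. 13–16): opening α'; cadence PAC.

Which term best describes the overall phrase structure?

repeated period

The cadence pattern HC–PAC–HC–PAC is weak–strong twice, and phrases 3–4 restate phrases 1–2: a period heard twice, not a double period (which would end weakly at phrase 2).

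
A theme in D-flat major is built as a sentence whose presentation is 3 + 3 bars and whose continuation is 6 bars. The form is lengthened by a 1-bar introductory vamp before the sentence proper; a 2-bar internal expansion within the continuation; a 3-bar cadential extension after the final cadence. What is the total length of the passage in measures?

18 measures

Basic sentence: 3 + 3 + 6 = 12 bars.
12 (basic form) + 1 (introduction) + 2 (internal expansion) + 3 (cadential extension) = 18.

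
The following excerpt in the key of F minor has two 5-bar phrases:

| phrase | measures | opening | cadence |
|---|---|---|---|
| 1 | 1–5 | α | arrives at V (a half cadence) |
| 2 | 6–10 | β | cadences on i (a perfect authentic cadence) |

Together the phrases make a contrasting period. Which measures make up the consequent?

The phrase ending with the weaker cadence (half cadence) is the antecedent; the one ending more conclusively (perfect authentic cadence) is the consequent. The consequent is measures 6–10.

measures 6–10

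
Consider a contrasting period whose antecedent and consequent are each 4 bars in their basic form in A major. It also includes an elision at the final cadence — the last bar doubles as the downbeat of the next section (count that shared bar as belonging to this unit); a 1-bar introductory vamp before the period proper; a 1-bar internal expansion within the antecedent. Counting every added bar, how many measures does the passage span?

Basic contrasting period: 4 + 4 = 8 bars.
8 (basic form) + 1 (introduction) + 1 (internal expansion) = 10.
The elision shares a bar with the next section but does not change this unit's count.

10 measures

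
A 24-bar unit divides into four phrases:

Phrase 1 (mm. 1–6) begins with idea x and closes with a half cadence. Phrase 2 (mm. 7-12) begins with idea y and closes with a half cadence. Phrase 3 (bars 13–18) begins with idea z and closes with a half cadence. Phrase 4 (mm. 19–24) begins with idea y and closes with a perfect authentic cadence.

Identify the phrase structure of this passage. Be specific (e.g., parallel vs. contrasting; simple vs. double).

Four phrases in two halves: the first half (mm. 1–12) ends with a half cadence, the second (measures 13–24) with a perfect authentic cadence — a large antecedent–consequent pair, i.e. a double period.
Phrase 3 begins with different material from phrase 1, making it contrasting.

contrasting double period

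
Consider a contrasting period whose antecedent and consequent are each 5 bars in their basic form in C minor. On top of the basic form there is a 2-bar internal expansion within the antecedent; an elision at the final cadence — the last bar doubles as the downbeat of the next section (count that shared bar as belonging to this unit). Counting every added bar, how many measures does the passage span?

Basic contrasting period: 5 + 5 = 10 bars.
10 (basic form) + 2 (internal expansion) = 12.
The elision shares a bar with the next section but does not change this unit's count.

12 measures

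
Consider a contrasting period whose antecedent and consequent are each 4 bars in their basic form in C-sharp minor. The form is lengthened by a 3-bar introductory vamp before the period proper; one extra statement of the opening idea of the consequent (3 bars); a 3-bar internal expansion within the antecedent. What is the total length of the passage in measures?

Basic contrasting period: 4 + 4 = 8 bars.
8 (basic form) + 3 (introduction) + 3 (extra statement) + 3 (internal expansion) = 17.

17 measures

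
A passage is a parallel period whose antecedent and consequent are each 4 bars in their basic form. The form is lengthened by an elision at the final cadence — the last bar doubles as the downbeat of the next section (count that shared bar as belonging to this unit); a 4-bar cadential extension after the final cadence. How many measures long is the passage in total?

Basic parallel period: 4 + 4 = 8 bars.
8 (basic form) + 4 (cadential extension) = 12.
The elision shares a bar with the next section but does not change this unit's count.

12 measures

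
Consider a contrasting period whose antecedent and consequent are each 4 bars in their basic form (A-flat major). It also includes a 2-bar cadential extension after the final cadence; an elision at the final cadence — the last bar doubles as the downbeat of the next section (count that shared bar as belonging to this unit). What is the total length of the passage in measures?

10 measures

Basic contrasting period: 4 + 4 = 8 bars.
8 (basic form) + 2 (cadential extension) = 10.
The elision shares a bar with the next section but does not change this unit's count.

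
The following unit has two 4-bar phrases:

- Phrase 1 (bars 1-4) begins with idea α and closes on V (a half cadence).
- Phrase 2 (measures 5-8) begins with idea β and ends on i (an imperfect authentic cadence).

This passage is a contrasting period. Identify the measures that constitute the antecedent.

measures 1–4

The antecedent is the phrase ending with the weaker cadence (half cadence, phrase 1) and the consequent the one ending more conclusively (imperfect authentic cadence, phrase 2); the antecedent is measures 1-4.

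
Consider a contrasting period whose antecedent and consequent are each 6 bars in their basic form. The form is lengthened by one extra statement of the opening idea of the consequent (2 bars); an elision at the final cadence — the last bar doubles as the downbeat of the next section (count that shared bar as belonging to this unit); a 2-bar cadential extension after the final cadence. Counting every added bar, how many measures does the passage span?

16 measures

Basic contrasting period: 6 + 6 = 12 bars.
12 (basic form) + 2 (extra statement) + 2 (cadential extension) = 16.
The elision shares a bar with the next section but does not change this unit's count.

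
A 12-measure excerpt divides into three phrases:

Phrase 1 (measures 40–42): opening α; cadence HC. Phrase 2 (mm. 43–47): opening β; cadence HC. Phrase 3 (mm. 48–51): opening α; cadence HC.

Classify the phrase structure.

The final phrase closes with a half cadence, which is not stronger than the preceding half cadence; the 3 phrases lack an overall antecedent–consequent design and so form a phrase group.

phrase group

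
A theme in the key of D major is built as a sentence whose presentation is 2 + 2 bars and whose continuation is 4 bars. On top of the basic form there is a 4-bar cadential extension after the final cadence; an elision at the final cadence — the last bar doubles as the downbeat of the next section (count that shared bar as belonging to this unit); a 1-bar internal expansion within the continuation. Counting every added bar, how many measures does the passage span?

13 measures

Basic sentence: 2 + 2 + 4 = 8 bars.
8 (basic form) + 4 (cadential extension) + 1 (internal expansion) = 13.
The elision shares a bar with the next section but does not change this unit's count.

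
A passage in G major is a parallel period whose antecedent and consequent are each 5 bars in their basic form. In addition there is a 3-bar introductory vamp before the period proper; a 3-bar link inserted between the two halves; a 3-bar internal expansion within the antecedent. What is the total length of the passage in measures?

Basic parallel period: 5 + 5 = 10 bars.
10 (basic form) + 3 (introduction) + 3 (link) + 3 (internal expansion) = 19.

19 measures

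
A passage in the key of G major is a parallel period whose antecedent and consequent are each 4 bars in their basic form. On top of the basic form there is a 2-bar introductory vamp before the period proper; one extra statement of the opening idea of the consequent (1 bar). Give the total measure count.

11 measures

Basic parallel period: 4 + 4 = 8 bars.
8 (basic form) + 2 (introduction) + 1 (extra statement) = 11.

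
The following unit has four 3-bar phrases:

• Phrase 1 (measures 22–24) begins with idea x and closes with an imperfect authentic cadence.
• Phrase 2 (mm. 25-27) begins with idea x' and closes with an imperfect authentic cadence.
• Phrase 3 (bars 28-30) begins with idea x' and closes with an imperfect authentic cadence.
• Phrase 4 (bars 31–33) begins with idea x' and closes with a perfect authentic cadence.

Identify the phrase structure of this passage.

Four phrases in two halves: the first half (bars 22–27) ends with an imperfect authentic cadence, the second (measures 28-33) with a perfect authentic cadence — a large antecedent–consequent pair, i.e. a double period.
Phrase 3 begins with the same material as phrase 1, making it parallel.

parallel double period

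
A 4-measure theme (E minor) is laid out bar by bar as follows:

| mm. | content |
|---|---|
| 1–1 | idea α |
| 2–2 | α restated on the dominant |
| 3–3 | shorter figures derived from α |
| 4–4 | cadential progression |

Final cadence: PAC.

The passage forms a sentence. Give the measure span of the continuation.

After the presentation (bars 1-2), the continuation covers the fragmentation through the cadence: mm. 3–4.

measures 3–4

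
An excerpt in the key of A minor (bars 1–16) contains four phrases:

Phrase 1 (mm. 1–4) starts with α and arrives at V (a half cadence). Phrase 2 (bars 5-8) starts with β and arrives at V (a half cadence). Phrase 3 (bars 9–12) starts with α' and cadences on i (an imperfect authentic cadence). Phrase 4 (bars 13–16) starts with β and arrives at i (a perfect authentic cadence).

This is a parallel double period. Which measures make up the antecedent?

measures 1–8

In a double period the first pair of phrases (ending half cadence) is the large antecedent and the second pair (ending perfect authentic cadence) is the large consequent; the antecedent is measures 1–8.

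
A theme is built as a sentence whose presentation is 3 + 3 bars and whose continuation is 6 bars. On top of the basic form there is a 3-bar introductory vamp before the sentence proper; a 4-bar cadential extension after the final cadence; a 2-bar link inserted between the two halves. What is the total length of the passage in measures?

Basic sentence: 3 + 3 + 6 = 12 bars.
12 (basic form) + 3 (introduction) + 4 (cadential extension) + 2 (link) = 21.

21 measures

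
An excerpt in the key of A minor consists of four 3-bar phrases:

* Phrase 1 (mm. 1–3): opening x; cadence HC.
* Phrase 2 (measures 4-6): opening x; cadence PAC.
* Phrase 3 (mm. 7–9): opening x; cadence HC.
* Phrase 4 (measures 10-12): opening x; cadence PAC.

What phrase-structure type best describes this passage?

The cadence pattern HC–PAC–HC–PAC is weak–strong twice, and phrases 3–4 restate phrases 1–2: a period heard twice, not a double period (which would end weakly at phrase 2).

repeated period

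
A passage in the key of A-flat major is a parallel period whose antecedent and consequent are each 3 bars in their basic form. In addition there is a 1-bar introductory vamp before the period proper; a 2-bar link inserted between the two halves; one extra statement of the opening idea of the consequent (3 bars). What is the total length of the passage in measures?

Basic parallel period: 3 + 3 = 6 bars.
6 (basic form) + 1 (introduction) + 2 (link) + 3 (extra statement) = 12.

12 measures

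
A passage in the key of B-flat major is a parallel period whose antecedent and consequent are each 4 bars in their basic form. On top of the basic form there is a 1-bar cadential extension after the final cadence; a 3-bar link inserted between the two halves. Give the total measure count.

12 measures

Basic parallel period: 4 + 4 = 8 bars.
8 (basic form) + 1 (cadential extension) + 3 (link) = 12.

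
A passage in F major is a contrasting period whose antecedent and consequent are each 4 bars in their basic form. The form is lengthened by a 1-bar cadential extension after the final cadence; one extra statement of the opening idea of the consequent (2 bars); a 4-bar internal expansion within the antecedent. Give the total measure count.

15 measures

Basic contrasting period: 4 + 4 = 8 bars.
8 (basic form) + 1 (cadential extension) + 2 (extra statement) + 4 (internal expansion) = 15.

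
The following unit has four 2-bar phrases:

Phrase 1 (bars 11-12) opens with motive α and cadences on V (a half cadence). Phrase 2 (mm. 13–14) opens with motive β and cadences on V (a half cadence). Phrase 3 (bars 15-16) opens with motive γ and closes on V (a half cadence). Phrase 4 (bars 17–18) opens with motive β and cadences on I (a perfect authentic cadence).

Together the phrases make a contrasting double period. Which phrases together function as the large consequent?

phrases 3 and 4

In a double period the first pair of phrases (ending half cadence) is the large antecedent and the second pair (ending perfect authentic cadence) is the large consequent; the consequent is phrases 3 and 4.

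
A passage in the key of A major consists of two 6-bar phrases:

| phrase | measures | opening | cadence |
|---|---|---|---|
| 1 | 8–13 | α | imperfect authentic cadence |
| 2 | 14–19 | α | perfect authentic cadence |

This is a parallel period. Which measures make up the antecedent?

measures 8–13

The phrase ending with the weaker cadence (imperfect authentic cadence) is the antecedent; the one ending more conclusively (perfect authentic cadence) is the consequent. The antecedent is measures 8–13.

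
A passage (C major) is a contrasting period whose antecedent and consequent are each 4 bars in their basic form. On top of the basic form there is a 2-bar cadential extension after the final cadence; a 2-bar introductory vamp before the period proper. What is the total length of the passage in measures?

12 measures

Basic contrasting period: 4 + 4 = 8 bars.
8 (basic form) + 2 (cadential extension) + 2 (introduction) = 12.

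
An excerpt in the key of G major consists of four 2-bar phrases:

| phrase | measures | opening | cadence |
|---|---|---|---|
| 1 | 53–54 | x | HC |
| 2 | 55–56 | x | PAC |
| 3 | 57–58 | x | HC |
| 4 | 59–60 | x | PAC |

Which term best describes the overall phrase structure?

The cadence pattern HC–PAC–HC–PAC is weak–strong twice, and phrases 3–4 restate phrases 1–2: a period heard twice, not a double period (which would end weakly at phrase 2).

repeated period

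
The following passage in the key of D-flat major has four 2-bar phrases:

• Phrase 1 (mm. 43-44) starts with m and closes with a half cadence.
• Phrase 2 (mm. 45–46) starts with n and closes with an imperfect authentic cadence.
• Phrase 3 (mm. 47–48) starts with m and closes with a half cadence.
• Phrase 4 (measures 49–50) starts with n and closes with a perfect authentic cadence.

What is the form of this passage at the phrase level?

Four phrases in two halves: the first half (mm. 43–46) ends with an imperfect authentic cadence, the second (bars 47–50) with a perfect authentic cadence — a large antecedent–consequent pair, i.e. a double period.
Phrase 3 begins with the same material as phrase 1, making it parallel.

parallel double period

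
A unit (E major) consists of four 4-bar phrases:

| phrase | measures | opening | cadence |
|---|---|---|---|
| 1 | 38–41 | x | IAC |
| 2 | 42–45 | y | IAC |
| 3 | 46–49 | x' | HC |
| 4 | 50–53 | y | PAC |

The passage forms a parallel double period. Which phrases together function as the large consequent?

phrases 3 and 4

In a double period the first pair of phrases (ending imperfect authentic cadence) is the large antecedent and the second pair (ending perfect authentic cadence) is the large consequent; the consequent is phrases 3 and 4.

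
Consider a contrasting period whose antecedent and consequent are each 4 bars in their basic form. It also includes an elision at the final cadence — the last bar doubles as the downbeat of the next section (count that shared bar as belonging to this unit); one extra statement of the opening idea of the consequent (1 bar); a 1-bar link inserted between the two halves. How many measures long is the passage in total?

Basic contrasting period: 4 + 4 = 8 bars.
8 (basic form) + 1 (extra statement) + 1 (link) = 10.
The elision shares a bar with the next section but does not change this unit's count.

10 measures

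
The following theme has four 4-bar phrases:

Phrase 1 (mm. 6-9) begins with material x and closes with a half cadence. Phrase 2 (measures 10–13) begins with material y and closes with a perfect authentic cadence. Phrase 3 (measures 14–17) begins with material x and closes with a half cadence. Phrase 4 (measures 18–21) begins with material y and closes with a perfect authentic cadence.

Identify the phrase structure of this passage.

The cadence pattern HC–PAC–HC–PAC is weak–strong twice, and phrases 3–4 restate phrases 1–2: a period heard twice, not a double period (which would end weakly at phrase 2).

repeated period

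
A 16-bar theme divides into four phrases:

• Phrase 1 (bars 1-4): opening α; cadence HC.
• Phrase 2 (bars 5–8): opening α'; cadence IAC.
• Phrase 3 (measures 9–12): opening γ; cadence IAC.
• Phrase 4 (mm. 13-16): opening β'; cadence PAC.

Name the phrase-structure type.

contrasting double period

Four phrases in two halves: the first half (mm. 1–8) ends with an imperfect authentic cadence, the second (mm. 9-16) with a perfect authentic cadence — a large antecedent–consequent pair, i.e. a double period.
Phrase 3 begins with different material from phrase 1, making it contrasting.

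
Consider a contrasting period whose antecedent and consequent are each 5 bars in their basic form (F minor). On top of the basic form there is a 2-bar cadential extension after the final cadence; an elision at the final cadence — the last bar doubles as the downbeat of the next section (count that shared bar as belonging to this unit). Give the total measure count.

Basic contrasting period: 5 + 5 = 10 bars.
10 (basic form) + 2 (cadential extension) = 12.
The elision shares a bar with the next section but does not change this unit's count.

12 measures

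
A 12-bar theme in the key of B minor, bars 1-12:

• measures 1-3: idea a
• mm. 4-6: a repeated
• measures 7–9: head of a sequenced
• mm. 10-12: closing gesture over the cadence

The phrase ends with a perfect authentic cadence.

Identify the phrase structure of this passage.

sentence

Basic idea (mm. 1–3) + its repetition (mm. 4-6) form the presentation; fragmentation and cadence (measures 7–12) form the continuation — the 12-bar whole is a sentence.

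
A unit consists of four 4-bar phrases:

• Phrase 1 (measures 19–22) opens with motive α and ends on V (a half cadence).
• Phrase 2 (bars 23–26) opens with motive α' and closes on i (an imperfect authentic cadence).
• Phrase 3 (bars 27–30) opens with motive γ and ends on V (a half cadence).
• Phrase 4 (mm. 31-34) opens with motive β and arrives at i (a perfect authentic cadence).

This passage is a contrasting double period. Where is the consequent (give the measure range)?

In a double period the four phrases pair into a large antecedent (phrases 1–2, ending imperfect authentic cadence) and a large consequent (phrases 3–4, ending perfect authentic cadence). The consequent spans mm. 27-34.

measures 27–34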